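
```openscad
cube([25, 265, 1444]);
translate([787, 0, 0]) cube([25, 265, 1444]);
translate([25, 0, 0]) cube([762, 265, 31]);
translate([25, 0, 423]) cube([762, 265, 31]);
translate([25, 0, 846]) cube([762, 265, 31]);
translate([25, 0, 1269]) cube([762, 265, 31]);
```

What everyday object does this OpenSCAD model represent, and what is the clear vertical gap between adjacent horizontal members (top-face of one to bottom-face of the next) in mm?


A bookshelf. The clear shelf gap is 392 mm.

Two tall side panels with 4 horizontal boards between them — a bookshelf. The first two shelf undersides are at z = 0 and z = 423; with shelf thickness 31, the clear gap is 423 − 0 − 31 = 392 mm.


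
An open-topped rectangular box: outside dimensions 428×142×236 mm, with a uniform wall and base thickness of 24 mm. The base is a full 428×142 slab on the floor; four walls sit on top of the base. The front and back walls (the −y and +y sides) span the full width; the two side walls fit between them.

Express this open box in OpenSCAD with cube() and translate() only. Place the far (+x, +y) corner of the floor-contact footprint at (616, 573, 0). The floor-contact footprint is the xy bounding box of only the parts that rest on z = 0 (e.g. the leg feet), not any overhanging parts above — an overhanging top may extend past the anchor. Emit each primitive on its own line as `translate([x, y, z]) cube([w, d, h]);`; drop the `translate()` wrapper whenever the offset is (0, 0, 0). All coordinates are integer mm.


translate([188, 431, 0]) cube([428, 142, 24]);
translate([188, 431, 24]) cube([428, 24, 212]);
translate([188, 549, 24]) cube([428, 24, 212]);
translate([188, 455, 24]) cube([24, 94, 212]);
translate([592, 455, 24]) cube([24, 94, 212]);


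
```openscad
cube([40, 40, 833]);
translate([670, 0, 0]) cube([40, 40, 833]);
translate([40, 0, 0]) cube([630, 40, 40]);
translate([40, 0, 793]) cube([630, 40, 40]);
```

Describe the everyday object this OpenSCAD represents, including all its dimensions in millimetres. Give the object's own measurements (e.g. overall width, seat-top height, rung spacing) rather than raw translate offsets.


A rectangular picture frame lying in the x–z plane (depth along y). The opening is 630 mm wide (x) by 753 mm tall (z), surrounded by a border 40 mm wide on all four sides. The frame is 40 mm deep and is made of two full-height vertical stiles with two horizontal rails fitted between them.


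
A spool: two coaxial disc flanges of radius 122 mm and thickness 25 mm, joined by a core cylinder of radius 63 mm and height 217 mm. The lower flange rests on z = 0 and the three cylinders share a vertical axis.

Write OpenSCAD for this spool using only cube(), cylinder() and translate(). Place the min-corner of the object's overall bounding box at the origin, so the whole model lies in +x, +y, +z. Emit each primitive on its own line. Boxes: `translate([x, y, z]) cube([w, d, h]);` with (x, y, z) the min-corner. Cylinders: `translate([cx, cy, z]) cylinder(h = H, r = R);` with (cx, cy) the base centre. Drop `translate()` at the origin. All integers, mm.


translate([122, 122, 0]) cylinder(h = 25, r = 122);
translate([122, 122, 25]) cylinder(h = 217, r = 63);
translate([122, 122, 242]) cylinder(h = 25, r = 122);


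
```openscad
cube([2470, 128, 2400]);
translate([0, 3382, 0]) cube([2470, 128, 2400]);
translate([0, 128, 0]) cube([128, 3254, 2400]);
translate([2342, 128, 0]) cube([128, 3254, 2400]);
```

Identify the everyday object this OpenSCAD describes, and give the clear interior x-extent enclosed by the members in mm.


A house (or room) frame. The interior width is 2214 mm.

Four 2400 mm walls enclosing a rectangle with no floor or roof — a room or house frame. Outside width is 2470 mm and wall thickness is 128 mm, so the interior width is 2470 − 2 × 128 = 2214 mm.


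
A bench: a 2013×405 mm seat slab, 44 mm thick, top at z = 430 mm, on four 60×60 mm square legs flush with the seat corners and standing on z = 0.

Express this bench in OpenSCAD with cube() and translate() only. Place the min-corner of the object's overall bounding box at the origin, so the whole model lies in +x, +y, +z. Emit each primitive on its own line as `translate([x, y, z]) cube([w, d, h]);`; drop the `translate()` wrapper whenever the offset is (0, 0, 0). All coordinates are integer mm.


translate([0, 0, 386]) cube([2013, 405, 44]);
cube([60, 60, 386]);
translate([0, 345, 0]) cube([60, 60, 386]);
translate([1953, 0, 0]) cube([60, 60, 386]);
translate([1953, 345, 0]) cube([60, 60, 386]);


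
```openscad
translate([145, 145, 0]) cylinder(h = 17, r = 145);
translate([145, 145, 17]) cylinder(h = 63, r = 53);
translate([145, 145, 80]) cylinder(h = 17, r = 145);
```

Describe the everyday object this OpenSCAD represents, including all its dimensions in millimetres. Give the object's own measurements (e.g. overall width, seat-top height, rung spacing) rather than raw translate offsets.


A spool: two coaxial disc flanges of radius 145 mm and thickness 17 mm, joined by a core cylinder of radius 53 mm and height 63 mm. The lower flange rests on z = 0 and the three cylinders share a vertical axis.


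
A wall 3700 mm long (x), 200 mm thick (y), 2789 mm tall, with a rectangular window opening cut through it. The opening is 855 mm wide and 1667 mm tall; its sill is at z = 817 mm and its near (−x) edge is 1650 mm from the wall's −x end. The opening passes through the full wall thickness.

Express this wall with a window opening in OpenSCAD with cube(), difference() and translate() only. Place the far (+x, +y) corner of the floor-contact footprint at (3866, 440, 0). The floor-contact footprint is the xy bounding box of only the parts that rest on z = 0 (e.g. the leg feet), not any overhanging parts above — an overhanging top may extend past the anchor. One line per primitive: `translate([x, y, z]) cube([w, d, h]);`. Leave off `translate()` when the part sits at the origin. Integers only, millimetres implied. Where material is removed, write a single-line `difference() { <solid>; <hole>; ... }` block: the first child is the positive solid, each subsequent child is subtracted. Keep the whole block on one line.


difference() { translate([166, 240, 0]) cube([3700, 200, 2789]); translate([1816, 240, 817]) cube([855, 200, 1667]); }


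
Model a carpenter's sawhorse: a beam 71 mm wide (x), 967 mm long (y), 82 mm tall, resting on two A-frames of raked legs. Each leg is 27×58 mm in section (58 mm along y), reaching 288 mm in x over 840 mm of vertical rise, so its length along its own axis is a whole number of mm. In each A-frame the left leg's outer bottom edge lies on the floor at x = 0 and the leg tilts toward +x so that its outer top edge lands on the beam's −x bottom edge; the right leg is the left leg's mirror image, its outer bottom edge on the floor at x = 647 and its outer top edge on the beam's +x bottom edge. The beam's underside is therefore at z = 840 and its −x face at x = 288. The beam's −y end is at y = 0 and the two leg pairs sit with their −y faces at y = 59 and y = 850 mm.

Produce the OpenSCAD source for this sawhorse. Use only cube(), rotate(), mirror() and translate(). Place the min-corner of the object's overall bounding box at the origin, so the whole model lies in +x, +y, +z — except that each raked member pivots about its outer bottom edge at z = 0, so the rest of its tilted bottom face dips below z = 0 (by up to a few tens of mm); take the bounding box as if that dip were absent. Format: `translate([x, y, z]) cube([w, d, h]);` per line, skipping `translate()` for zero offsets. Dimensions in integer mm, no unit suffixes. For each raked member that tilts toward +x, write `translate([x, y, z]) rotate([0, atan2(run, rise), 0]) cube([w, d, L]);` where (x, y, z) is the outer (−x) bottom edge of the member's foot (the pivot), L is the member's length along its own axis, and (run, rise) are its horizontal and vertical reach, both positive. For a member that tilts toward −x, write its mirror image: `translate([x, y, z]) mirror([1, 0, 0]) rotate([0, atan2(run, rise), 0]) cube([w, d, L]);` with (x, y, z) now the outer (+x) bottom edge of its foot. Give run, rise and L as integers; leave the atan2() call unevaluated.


// leg length = √(288² + 840²) = 888
// right-leg outer foot x = 2·288 + 71 = 647
// beam min-corner = (288, 0, 840)
translate([288, 0, 840]) cube([71, 967, 82]);
translate([0, 59, 0]) rotate([0, atan2(288, 840), 0]) cube([27, 58, 888]);
translate([647, 59, 0]) mirror([1, 0, 0]) rotate([0, atan2(288, 840), 0]) cube([27, 58, 888]);
translate([0, 850, 0]) rotate([0, atan2(288, 840), 0]) cube([27, 58, 888]);
translate([647, 850, 0]) mirror([1, 0, 0]) rotate([0, atan2(288, 840), 0]) cube([27, 58, 888]);


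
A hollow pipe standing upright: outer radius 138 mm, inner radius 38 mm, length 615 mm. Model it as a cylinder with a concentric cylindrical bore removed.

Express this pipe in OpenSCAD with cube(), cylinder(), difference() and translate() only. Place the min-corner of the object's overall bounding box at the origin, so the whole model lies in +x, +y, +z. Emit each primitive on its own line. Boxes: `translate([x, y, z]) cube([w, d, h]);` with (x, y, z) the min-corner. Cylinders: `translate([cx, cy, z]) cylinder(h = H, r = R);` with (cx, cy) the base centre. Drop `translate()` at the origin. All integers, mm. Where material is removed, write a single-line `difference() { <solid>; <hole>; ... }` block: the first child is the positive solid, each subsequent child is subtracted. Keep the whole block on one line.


difference() { translate([138, 138, 0]) cylinder(h = 615, r = 138); translate([138, 138, 0]) cylinder(h = 615, r = 38); }


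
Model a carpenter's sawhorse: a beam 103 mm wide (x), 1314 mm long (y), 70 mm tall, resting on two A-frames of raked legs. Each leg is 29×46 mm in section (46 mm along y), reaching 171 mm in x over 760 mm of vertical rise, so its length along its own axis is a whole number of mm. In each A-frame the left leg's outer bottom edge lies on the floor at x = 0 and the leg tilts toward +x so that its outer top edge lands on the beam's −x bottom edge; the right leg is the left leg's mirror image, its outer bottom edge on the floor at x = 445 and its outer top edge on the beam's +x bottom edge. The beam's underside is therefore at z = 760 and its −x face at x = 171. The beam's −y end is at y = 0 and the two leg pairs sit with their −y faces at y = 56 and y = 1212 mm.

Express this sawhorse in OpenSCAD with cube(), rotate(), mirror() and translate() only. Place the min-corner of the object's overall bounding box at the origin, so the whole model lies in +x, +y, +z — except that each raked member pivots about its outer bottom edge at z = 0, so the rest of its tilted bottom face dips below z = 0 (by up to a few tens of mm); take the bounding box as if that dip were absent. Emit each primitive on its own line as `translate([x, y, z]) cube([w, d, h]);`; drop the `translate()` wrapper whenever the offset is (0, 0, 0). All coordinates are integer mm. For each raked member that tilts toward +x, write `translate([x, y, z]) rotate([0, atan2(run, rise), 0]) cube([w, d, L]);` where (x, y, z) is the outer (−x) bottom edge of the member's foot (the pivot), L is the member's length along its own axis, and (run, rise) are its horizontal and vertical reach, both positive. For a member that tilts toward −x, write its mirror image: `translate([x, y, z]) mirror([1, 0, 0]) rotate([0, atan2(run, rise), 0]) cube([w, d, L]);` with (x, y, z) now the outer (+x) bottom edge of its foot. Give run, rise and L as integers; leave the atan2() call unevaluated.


// leg length = √(171² + 760²) = 779
// right-leg outer foot x = 2·171 + 103 = 445
// beam min-corner = (171, 0, 760)
translate([171, 0, 760]) cube([103, 1314, 70]);
translate([0, 56, 0]) rotate([0, atan2(171, 760), 0]) cube([29, 46, 779]);
translate([445, 56, 0]) mirror([1, 0, 0]) rotate([0, atan2(171, 760), 0]) cube([29, 46, 779]);
translate([0, 1212, 0]) rotate([0, atan2(171, 760), 0]) cube([29, 46, 779]);
translate([445, 1212, 0]) mirror([1, 0, 0]) rotate([0, atan2(171, 760), 0]) cube([29, 46, 779]);


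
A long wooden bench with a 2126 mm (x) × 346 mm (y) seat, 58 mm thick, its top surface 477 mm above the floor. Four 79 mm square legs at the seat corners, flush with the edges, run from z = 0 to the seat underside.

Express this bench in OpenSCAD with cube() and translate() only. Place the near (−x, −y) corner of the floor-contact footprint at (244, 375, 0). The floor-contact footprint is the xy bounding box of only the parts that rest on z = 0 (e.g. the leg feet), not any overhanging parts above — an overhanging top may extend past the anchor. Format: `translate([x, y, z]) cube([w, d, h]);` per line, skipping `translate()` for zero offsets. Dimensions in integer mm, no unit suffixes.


translate([244, 375, 419]) cube([2126, 346, 58]);
translate([244, 375, 0]) cube([79, 79, 419]);
translate([244, 642, 0]) cube([79, 79, 419]);
translate([2291, 375, 0]) cube([79, 79, 419]);
translate([2291, 642, 0]) cube([79, 79, 419]);


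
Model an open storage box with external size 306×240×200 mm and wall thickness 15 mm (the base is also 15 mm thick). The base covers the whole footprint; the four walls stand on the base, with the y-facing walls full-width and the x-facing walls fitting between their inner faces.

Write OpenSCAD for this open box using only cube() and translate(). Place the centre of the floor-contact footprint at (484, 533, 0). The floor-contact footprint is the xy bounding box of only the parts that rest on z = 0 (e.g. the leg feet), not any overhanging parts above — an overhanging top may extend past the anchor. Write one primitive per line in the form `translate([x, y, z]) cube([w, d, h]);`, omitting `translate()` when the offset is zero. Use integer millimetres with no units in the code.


translate([331, 413, 0]) cube([306, 240, 15]);
translate([331, 413, 15]) cube([306, 15, 185]);
translate([331, 638, 15]) cube([306, 15, 185]);
translate([331, 428, 15]) cube([15, 210, 185]);
translate([622, 428, 15]) cube([15, 210, 185]);


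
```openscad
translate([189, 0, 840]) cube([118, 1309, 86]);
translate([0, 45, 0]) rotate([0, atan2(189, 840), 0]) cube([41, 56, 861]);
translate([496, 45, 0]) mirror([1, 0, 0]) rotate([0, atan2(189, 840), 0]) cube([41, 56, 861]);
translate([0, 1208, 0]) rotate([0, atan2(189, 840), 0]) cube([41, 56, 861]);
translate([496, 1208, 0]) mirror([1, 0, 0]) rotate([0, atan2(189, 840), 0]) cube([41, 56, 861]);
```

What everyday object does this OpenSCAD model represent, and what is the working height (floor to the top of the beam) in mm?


A sawhorse. The overall height is 926 mm.

A beam across two mirrored pairs of raked legs — a sawhorse. The beam's underside is at z = 840 (matching the legs' vertical rise in atan2(189, 840)) and the beam is 86 mm tall, so its top is at 840 + 86 = 926 mm. The raked legs top out at the beam's underside, so that is the highest point.


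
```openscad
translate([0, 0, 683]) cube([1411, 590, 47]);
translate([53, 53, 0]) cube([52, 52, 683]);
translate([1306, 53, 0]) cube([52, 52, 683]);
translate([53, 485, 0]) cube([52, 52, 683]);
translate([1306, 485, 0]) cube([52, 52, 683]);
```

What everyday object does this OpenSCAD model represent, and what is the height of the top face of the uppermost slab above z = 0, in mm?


A table. The table height is 730 mm.

A 1411×590×47 slab sits at z = 683 on four 52 mm square posts — a table. The top surface is at 683 + 47 = 730 mm.


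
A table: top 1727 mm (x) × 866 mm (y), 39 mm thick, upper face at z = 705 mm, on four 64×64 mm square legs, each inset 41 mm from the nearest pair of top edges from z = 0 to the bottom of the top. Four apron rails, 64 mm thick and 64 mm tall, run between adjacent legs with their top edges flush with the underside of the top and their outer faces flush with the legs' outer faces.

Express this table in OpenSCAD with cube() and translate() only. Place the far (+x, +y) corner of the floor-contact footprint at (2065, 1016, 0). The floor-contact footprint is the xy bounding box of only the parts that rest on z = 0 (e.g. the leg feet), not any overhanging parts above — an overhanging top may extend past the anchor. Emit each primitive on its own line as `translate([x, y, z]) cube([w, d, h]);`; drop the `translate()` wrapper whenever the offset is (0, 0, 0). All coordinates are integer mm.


translate([379, 191, 666]) cube([1727, 866, 39]);
translate([420, 232, 0]) cube([64, 64, 666]);
translate([2001, 232, 0]) cube([64, 64, 666]);
translate([420, 952, 0]) cube([64, 64, 666]);
translate([2001, 952, 0]) cube([64, 64, 666]);
translate([484, 232, 602]) cube([1517, 64, 64]);
translate([484, 952, 602]) cube([1517, 64, 64]);
translate([420, 296, 602]) cube([64, 656, 64]);
translate([2001, 296, 602]) cube([64, 656, 64]);


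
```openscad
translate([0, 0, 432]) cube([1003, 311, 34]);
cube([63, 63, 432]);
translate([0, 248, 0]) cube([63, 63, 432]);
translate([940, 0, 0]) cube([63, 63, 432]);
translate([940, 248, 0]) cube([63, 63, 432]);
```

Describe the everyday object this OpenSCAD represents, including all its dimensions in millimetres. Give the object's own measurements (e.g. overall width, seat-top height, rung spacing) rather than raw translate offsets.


A bench: a 1003×311 mm seat slab, 34 mm thick, top at z = 466 mm, on four 63×63 mm square legs flush with the seat corners and standing on z = 0.


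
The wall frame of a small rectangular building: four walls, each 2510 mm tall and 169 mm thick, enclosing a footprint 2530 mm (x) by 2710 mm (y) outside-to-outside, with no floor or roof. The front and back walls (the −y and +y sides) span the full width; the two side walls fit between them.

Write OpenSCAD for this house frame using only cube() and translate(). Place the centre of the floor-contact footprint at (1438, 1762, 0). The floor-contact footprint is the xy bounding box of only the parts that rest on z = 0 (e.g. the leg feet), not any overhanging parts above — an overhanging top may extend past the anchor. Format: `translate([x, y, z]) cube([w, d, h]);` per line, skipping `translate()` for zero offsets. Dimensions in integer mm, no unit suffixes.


translate([173, 407, 0]) cube([2530, 169, 2510]);
translate([173, 2948, 0]) cube([2530, 169, 2510]);
translate([173, 576, 0]) cube([169, 2372, 2510]);
translate([2534, 576, 0]) cube([169, 2372, 2510]);


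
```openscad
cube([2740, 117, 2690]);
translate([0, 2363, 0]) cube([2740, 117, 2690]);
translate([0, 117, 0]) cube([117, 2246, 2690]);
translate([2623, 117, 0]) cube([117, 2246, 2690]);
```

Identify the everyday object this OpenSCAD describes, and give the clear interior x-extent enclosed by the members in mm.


A house (or room) frame. The interior width is 2506 mm.

Four 2690 mm walls enclosing a rectangle with no floor or roof — a room or house frame. Outside width is 2740 mm and wall thickness is 117 mm, so the interior width is 2740 − 2 × 117 = 2506 mm.


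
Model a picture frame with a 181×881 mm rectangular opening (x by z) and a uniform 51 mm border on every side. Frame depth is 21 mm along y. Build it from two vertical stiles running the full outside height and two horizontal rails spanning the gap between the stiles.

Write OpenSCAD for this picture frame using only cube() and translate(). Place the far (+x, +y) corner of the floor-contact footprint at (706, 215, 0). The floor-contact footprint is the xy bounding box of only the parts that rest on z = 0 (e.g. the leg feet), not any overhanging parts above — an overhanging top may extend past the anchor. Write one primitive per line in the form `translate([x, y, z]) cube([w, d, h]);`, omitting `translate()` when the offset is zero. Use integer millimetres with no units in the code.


translate([423, 194, 0]) cube([51, 21, 983]);
translate([655, 194, 0]) cube([51, 21, 983]);
translate([474, 194, 0]) cube([181, 21, 51]);
translate([474, 194, 932]) cube([181, 21, 51]);


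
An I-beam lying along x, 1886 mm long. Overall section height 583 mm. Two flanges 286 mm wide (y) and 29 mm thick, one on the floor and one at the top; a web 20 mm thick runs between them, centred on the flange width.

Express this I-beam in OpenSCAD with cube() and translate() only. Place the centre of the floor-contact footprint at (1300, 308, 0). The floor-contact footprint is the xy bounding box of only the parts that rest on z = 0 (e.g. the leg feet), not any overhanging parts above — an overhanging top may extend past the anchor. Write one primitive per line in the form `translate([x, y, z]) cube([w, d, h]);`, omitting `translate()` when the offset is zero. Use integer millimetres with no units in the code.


translate([357, 165, 0]) cube([1886, 286, 29]);
translate([357, 298, 29]) cube([1886, 20, 525]);
translate([357, 165, 554]) cube([1886, 286, 29]);


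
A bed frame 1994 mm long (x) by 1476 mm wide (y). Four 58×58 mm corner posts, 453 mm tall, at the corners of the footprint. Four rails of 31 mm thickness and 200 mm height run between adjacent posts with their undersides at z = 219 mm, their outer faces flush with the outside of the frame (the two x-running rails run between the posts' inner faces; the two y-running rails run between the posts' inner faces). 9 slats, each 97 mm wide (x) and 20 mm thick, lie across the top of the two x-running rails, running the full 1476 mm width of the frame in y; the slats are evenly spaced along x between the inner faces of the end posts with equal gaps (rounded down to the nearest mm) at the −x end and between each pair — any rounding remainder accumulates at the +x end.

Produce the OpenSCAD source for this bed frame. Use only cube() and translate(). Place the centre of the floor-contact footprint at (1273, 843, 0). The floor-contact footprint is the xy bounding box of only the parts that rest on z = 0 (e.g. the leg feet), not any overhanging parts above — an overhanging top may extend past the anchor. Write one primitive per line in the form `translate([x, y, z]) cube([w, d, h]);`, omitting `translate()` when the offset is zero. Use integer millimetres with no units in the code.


translate([276, 105, 0]) cube([58, 58, 453]);
translate([276, 1523, 0]) cube([58, 58, 453]);
translate([2212, 105, 0]) cube([58, 58, 453]);
translate([2212, 1523, 0]) cube([58, 58, 453]);
translate([334, 105, 219]) cube([1878, 31, 200]);
translate([334, 1550, 219]) cube([1878, 31, 200]);
translate([276, 163, 219]) cube([31, 1360, 200]);
translate([2239, 163, 219]) cube([31, 1360, 200]);
translate([434, 105, 419]) cube([97, 1476, 20]);
translate([631, 105, 419]) cube([97, 1476, 20]);
translate([828, 105, 419]) cube([97, 1476, 20]);
translate([1025, 105, 419]) cube([97, 1476, 20]);
translate([1222, 105, 419]) cube([97, 1476, 20]);
translate([1419, 105, 419]) cube([97, 1476, 20]);
translate([1616, 105, 419]) cube([97, 1476, 20]);
translate([1813, 105, 419]) cube([97, 1476, 20]);
translate([2010, 105, 419]) cube([97, 1476, 20]);


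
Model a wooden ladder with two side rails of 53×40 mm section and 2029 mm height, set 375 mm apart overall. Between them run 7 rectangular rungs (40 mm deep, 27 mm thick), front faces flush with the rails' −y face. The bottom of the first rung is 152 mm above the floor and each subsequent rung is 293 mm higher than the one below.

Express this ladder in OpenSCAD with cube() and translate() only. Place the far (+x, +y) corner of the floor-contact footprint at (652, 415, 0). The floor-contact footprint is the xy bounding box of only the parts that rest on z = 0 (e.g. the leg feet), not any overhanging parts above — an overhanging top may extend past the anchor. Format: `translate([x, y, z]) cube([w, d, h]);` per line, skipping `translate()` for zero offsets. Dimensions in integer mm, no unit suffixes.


translate([277, 375, 0]) cube([53, 40, 2029]);
translate([599, 375, 0]) cube([53, 40, 2029]);
translate([330, 375, 152]) cube([269, 40, 27]);
translate([330, 375, 445]) cube([269, 40, 27]);
translate([330, 375, 738]) cube([269, 40, 27]);
translate([330, 375, 1031]) cube([269, 40, 27]);
translate([330, 375, 1324]) cube([269, 40, 27]);
translate([330, 375, 1617]) cube([269, 40, 27]);
translate([330, 375, 1910]) cube([269, 40, 27]);


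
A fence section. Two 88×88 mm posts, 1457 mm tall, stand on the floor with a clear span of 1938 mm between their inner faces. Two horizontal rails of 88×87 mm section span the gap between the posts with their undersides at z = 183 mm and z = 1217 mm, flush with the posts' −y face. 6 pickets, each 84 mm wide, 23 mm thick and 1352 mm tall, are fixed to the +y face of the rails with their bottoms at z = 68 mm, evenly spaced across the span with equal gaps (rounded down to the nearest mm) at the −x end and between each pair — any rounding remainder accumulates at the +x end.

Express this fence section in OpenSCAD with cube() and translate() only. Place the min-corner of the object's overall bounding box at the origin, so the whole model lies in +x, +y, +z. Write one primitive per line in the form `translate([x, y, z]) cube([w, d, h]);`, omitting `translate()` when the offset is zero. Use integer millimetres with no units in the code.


cube([88, 88, 1457]);
translate([2026, 0, 0]) cube([88, 88, 1457]);
translate([88, 0, 183]) cube([1938, 88, 87]);
translate([88, 0, 1217]) cube([1938, 88, 87]);
translate([292, 88, 68]) cube([84, 23, 1352]);
translate([580, 88, 68]) cube([84, 23, 1352]);
translate([868, 88, 68]) cube([84, 23, 1352]);
translate([1156, 88, 68]) cube([84, 23, 1352]);
translate([1444, 88, 68]) cube([84, 23, 1352]);
translate([1732, 88, 68]) cube([84, 23, 1352]);


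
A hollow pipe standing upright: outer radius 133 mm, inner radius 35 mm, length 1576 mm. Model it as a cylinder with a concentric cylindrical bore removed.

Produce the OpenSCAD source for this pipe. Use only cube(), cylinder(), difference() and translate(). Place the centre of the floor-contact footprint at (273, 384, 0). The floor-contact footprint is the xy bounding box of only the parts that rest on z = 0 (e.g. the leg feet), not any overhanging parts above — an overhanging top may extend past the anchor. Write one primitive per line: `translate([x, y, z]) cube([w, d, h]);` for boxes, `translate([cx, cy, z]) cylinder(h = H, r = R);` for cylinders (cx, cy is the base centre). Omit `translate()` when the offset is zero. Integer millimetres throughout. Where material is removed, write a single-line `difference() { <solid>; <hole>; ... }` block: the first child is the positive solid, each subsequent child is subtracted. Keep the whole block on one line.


difference() { translate([273, 384, 0]) cylinder(h = 1576, r = 133); translate([273, 384, 0]) cylinder(h = 1576, r = 35); }


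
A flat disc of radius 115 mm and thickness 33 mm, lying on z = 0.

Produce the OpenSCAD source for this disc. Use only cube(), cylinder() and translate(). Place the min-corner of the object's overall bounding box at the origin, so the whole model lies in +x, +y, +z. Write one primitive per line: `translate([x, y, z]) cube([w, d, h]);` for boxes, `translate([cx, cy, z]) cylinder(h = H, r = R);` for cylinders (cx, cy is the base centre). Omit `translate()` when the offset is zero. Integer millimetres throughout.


translate([115, 115, 0]) cylinder(h = 33, r = 115);


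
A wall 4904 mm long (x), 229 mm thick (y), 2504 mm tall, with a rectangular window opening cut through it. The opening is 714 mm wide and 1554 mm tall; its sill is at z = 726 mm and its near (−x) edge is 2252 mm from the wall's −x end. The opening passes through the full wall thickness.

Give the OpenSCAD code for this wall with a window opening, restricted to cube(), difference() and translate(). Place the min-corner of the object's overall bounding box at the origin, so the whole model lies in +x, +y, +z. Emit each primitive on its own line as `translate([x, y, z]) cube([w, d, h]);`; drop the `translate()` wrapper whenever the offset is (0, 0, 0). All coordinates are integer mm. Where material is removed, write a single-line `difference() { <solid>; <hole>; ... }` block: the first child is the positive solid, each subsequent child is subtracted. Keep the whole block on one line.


difference() { cube([4904, 229, 2504]); translate([2252, 0, 726]) cube([714, 229, 1554]); }


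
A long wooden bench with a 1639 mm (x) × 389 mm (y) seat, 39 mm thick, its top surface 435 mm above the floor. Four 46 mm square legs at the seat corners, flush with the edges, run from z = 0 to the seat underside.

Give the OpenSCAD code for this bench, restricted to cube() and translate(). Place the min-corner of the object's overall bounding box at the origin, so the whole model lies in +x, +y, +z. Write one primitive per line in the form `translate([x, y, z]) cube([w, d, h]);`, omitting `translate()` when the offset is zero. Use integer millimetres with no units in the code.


// leg_h = 435 − 39 = 396
translate([0, 0, 396]) cube([1639, 389, 39]);
cube([46, 46, 396]);
translate([0, 343, 0]) cube([46, 46, 396]);
translate([1593, 0, 0]) cube([46, 46, 396]);
translate([1593, 343, 0]) cube([46, 46, 396]);


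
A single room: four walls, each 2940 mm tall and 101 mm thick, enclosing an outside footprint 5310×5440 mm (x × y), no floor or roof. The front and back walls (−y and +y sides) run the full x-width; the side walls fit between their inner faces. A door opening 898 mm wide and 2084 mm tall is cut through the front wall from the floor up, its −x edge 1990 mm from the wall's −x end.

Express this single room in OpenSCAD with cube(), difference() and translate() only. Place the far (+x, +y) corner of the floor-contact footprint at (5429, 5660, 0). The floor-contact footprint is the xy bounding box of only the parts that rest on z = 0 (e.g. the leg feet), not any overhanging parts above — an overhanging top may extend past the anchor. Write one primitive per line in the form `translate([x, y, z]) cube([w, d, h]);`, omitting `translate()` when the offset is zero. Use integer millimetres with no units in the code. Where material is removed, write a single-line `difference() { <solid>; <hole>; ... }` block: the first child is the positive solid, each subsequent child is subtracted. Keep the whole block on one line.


difference() { translate([119, 220, 0]) cube([5310, 101, 2940]); translate([2109, 220, 0]) cube([898, 101, 2084]); }
translate([119, 5559, 0]) cube([5310, 101, 2940]);
translate([119, 321, 0]) cube([101, 5238, 2940]);
translate([5328, 321, 0]) cube([101, 5238, 2940]);


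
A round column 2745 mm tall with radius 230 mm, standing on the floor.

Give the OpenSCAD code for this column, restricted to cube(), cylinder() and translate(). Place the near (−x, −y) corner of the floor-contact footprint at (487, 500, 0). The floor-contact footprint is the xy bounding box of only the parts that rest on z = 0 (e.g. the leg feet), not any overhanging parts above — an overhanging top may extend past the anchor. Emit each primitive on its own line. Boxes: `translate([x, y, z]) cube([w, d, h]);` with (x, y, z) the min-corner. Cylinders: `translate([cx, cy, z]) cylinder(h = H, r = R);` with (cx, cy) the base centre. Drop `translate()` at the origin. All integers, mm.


translate([717, 730, 0]) cylinder(h = 2745, r = 230);


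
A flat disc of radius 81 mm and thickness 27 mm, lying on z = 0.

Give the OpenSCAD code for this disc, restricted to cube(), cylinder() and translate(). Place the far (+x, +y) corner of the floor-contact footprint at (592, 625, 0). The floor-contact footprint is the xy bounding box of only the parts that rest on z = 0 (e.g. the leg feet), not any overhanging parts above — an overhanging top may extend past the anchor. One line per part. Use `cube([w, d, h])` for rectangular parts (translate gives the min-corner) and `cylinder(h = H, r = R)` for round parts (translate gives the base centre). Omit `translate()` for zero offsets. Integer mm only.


translate([511, 544, 0]) cylinder(h = 27, r = 81);


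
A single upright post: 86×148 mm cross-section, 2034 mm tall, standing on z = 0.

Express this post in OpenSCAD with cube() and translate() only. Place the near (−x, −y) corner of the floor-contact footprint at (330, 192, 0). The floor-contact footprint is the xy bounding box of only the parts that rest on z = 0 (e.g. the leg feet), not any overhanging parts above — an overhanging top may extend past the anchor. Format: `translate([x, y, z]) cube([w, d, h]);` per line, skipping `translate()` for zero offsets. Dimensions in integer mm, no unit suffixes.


translate([330, 192, 0]) cube([86, 148, 2034]);


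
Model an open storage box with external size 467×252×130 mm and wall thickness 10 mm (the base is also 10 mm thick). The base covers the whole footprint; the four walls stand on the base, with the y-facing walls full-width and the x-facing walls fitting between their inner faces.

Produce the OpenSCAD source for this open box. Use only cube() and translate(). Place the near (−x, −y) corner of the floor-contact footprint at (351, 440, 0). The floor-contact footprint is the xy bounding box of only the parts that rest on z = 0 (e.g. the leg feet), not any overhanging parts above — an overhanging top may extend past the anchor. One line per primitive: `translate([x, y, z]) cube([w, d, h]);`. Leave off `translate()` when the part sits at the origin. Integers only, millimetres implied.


translate([351, 440, 0]) cube([467, 252, 10]);
translate([351, 440, 10]) cube([467, 10, 120]);
translate([351, 682, 10]) cube([467, 10, 120]);
translate([351, 450, 10]) cube([10, 232, 120]);
translate([808, 450, 10]) cube([10, 232, 120]);


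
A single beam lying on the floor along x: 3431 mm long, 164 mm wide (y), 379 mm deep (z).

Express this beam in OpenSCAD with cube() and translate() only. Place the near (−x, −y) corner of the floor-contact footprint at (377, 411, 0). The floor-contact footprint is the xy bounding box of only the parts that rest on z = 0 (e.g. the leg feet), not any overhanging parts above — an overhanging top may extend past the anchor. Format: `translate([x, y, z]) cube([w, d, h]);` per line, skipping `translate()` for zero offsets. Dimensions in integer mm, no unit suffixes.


translate([377, 411, 0]) cube([3431, 164, 379]);


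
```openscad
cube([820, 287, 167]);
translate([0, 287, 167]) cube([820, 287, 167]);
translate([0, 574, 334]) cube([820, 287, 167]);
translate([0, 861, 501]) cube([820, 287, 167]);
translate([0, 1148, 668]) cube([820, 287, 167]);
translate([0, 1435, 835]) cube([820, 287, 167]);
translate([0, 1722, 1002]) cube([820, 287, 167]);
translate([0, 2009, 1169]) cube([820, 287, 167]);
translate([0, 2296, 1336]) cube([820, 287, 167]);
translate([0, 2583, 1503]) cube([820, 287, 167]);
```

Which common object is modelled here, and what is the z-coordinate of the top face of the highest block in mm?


A staircase. The total rise is 1670 mm.

10 identical blocks, each offset up and back from the previous — a staircase. Each step is 167 mm tall and there are 10 of them, so the total rise is 10 × 167 = 1670 mm.


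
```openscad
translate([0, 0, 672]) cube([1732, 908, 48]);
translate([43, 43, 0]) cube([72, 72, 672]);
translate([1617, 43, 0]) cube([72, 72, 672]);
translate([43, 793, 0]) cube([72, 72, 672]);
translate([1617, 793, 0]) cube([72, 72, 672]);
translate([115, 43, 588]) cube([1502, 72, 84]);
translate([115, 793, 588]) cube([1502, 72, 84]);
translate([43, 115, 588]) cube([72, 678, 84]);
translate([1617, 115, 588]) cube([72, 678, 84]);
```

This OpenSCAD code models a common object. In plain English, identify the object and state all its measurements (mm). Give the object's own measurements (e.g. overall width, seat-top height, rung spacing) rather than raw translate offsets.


A rectangular dining table. The top is 1732×908×48 mm with its upper surface at z = 720 mm. It stands on four 72×72 mm square legs, each inset 43 mm from the nearest pair of top edges, running from the floor to the underside of the top. Four apron rails, 72 mm thick and 84 mm tall, run between adjacent legs with their top edges flush with the underside of the top and their outer faces flush with the legs' outer faces.


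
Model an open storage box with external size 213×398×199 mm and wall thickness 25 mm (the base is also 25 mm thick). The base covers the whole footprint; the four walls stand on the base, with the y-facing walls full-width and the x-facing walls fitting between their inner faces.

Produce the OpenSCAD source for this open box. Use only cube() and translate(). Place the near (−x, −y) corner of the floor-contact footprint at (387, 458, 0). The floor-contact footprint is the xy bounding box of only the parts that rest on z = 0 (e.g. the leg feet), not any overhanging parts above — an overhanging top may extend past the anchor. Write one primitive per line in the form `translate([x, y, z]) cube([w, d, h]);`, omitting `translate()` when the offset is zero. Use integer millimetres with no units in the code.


translate([387, 458, 0]) cube([213, 398, 25]);
translate([387, 458, 25]) cube([213, 25, 174]);
translate([387, 831, 25]) cube([213, 25, 174]);
translate([387, 483, 25]) cube([25, 348, 174]);
translate([575, 483, 25]) cube([25, 348, 174]);


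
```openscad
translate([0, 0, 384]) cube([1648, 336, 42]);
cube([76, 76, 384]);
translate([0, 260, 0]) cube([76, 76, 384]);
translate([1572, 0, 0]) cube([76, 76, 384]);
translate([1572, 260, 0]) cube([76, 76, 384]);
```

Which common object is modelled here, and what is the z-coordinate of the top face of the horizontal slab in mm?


A bench. The seat-top height is 426 mm.

A long slab on four corner posts — a bench. The slab sits at z = 384 with thickness 42, so the top is 384 + 42 = 426 mm.


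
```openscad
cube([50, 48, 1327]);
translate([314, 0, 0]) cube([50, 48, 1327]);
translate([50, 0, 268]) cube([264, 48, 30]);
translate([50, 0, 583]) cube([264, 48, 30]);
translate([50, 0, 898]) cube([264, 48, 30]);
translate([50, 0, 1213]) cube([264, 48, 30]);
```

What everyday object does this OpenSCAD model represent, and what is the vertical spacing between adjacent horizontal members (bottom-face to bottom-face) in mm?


A ladder. The rung spacing is 315 mm.

Two tall 50×48 posts with 4 short bars between them — a ladder. Adjacent rungs sit at z = 268 and z = 583, so the spacing is 583 − 268 = 315 mm.


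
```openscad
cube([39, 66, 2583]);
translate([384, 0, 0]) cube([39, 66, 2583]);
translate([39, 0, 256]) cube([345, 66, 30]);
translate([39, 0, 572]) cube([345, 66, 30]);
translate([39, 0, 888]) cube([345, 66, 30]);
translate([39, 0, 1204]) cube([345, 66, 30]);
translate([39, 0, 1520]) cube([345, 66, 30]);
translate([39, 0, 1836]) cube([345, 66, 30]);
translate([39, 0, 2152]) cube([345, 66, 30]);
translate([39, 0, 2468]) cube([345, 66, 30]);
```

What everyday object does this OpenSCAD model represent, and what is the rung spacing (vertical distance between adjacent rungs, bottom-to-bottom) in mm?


A ladder. The rung spacing is 316 mm.

Two tall 39×66 posts with 8 short bars between them — a ladder. Adjacent rungs sit at z = 256 and z = 572, so the spacing is 572 − 256 = 316 mm.


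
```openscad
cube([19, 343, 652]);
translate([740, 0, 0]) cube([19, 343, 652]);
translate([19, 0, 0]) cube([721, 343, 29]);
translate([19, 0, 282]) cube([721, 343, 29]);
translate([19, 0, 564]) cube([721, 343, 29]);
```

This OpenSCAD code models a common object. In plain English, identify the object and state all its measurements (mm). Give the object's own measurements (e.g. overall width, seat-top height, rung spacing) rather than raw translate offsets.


An open bookshelf. Two side panels, each 19 mm thick, 343 mm deep and 652 mm tall, stand 759 mm apart (outside-to-outside). Between them sit 3 shelves, each 29 mm thick and 343 mm deep, spanning the full gap between the sides. The bottom shelf rests on the floor (its underside at z = 0) and the clear gap between one shelf's top and the next shelf's underside is 253 mm.


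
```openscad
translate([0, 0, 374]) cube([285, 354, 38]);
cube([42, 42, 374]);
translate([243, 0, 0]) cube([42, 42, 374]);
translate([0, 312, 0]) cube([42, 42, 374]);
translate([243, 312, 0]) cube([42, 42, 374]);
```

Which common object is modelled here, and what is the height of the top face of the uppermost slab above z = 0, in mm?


A stool. The seat height is 412 mm.

A 285×354×38 slab at z = 374 on four corner posts — a stool. The seat top is 374 + 38 = 412 mm.
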